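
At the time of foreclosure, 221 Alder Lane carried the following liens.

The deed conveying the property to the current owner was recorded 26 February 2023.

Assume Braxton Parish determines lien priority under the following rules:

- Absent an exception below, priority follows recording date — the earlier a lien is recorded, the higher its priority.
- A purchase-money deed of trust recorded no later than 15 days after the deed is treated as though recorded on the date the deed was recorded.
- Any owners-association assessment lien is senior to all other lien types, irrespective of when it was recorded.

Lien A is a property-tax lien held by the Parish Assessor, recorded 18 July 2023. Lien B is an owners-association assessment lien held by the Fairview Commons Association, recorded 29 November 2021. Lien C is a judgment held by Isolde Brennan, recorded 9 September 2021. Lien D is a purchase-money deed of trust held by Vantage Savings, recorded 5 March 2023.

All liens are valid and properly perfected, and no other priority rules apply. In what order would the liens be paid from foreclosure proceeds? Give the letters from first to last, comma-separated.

B, C, D, A

Effective dates: D's effective date is the deed date, 26 February 2023.
B, as an owners-association assessment lien, has superpriority and ranks first.
Ordering the rest by effective date: C (9 September 2021), D (26 February 2023), A (18 July 2023).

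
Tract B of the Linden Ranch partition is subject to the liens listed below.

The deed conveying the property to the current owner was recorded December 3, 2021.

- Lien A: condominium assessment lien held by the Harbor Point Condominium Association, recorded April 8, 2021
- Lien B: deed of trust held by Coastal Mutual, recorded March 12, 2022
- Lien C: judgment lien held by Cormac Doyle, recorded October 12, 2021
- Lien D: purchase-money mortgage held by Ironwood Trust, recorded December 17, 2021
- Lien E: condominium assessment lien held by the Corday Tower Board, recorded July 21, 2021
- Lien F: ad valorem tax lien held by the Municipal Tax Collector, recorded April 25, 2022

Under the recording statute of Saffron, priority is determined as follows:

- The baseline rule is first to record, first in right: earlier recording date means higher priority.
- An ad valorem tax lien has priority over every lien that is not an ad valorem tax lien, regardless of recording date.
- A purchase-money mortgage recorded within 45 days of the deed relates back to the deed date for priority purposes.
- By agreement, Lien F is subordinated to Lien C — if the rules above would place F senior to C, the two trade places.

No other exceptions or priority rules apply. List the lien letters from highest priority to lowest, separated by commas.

C, A, E, F, D, B

First, effective dates: D's effective date is the deed date, December 3, 2021.
F is an ad valorem tax lien and takes priority over every other lien.
Among the remaining liens, by effective date: A (April 8, 2021), E (July 21, 2021), C (October 12, 2021), D (December 3, 2021), B (March 12, 2022).
The subordination applies — F was senior to C — so F and C swap.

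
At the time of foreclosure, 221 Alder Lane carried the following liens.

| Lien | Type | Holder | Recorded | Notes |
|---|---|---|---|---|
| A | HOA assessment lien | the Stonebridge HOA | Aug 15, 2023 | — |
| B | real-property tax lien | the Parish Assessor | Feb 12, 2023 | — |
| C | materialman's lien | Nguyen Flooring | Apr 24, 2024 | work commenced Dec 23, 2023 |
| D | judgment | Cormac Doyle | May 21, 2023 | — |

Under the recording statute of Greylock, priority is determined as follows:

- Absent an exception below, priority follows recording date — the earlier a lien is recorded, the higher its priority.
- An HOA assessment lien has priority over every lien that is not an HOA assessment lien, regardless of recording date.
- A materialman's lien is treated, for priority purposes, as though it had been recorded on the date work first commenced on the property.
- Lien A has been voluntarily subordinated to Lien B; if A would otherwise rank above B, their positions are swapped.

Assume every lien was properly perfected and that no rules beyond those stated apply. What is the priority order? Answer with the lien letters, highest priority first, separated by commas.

B, A, D, C

Adjusting effective dates: C is treated as recorded Dec 23, 2023, the work-commencement date.
A is an HOA assessment lien, so it outranks all other liens regardless of date.
Remaining liens by effective date: B (Feb 12, 2023), D (May 21, 2023), C (Dec 23, 2023).
The subordination applies — A was senior to B — so A and B swap.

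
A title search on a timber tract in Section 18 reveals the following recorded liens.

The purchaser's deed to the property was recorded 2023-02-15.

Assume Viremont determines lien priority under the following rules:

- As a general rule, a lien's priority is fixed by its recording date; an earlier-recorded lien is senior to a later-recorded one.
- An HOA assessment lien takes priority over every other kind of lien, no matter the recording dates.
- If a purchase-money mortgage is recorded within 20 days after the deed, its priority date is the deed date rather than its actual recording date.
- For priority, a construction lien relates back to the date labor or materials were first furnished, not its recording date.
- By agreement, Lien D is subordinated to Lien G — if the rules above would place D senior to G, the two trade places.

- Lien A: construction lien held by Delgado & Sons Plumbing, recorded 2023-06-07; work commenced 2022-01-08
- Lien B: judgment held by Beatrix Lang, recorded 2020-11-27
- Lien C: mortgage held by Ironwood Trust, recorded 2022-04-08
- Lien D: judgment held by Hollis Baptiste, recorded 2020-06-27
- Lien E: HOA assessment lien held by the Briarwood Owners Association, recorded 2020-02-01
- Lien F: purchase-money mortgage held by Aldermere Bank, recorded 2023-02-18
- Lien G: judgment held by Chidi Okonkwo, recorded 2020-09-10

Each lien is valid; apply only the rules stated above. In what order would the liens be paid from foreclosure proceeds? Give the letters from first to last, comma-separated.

E, G, D, B, A, C, F

Effective dates after the stated exceptions: A relates back to 2022-01-08 (work commenced); F relates back to the deed date 2023-02-15.
E is an HOA assessment lien, so it outranks all other liens regardless of date.
Among the remaining liens, by effective date: D (2020-06-27), G (2020-09-10), B (2020-11-27), A (2022-01-08), C (2022-04-08), F (2023-02-15).
D is senior to G before the subordination, so the two trade places.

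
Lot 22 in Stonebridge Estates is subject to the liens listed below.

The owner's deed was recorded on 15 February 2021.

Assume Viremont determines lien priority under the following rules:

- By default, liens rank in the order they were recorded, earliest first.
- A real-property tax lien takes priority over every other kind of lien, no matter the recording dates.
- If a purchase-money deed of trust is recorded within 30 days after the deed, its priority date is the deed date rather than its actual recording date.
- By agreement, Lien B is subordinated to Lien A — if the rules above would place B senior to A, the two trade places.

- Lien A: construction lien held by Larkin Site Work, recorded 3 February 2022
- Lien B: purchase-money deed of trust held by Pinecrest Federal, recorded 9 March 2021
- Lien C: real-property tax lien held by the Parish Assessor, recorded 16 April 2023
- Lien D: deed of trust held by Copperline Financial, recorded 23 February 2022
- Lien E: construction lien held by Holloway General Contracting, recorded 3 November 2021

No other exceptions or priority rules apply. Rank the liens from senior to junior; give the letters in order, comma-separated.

Effective dates after the stated exceptions: B relates back to the deed date 15 February 2021.
C is a real-property tax lien and takes priority over every other lien.
Remaining liens by effective date: B (15 February 2021), E (3 November 2021), A (3 February 2022), D (23 February 2022).
The subordination applies — B was senior to A — so B and A swap.

C, A, E, B, D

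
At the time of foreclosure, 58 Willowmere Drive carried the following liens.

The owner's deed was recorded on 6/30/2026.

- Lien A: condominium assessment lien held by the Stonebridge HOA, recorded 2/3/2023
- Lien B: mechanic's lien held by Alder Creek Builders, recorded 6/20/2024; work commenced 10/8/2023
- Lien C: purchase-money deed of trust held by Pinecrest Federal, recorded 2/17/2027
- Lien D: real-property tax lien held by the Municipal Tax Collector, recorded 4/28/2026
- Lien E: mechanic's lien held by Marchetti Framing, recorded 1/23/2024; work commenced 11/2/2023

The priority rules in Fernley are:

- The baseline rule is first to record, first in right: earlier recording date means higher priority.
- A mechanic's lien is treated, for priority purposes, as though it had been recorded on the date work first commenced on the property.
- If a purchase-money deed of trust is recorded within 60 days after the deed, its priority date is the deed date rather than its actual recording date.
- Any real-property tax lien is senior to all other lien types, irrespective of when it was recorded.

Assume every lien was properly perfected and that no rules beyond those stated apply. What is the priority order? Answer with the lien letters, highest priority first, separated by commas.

First, effective dates: B's effective date is 10/8/2023, when work began; C missed the 60-day window (232 days after the deed), so its recording date stands; E's effective date is 11/2/2023, when work began.
As a real-property tax lien, D is senior to every other lien.
Remaining liens by effective date: A (2/3/2023), B (10/8/2023), E (11/2/2023), C (2/17/2027).

D, A, B, E, C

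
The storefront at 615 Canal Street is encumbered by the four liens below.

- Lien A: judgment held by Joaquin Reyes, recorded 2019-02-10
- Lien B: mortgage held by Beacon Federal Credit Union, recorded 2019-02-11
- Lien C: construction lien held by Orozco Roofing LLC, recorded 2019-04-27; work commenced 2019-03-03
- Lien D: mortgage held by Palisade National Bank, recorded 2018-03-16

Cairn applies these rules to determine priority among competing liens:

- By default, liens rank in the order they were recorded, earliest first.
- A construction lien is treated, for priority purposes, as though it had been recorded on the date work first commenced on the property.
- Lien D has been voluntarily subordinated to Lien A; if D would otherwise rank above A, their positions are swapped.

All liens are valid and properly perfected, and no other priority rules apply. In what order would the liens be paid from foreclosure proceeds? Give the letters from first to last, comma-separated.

Adjusting effective dates: C relates back to 2019-03-03 (work commenced).
Sorted by effective date: D (2018-03-16), A (2019-02-10), B (2019-02-11), C (2019-03-03).
D is senior to A before the subordination, so the two trade places.

A, D, B, C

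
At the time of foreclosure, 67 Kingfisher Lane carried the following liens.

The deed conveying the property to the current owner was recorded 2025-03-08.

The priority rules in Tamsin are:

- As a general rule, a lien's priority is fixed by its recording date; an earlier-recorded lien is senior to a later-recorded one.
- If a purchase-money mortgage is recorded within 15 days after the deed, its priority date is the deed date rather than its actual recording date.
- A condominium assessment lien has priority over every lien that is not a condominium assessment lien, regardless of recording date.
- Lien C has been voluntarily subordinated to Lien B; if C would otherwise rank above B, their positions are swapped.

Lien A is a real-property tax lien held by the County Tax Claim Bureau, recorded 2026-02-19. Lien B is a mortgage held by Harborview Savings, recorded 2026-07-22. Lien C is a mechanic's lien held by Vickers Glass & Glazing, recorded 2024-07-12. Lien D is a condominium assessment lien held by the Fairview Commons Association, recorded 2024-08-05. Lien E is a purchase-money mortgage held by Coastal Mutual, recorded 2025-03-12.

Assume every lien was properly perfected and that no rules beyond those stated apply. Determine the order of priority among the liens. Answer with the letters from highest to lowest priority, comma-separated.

D, B, E, A, C

First, effective dates: E's effective date is the deed date, 2025-03-08.
D is a condominium assessment lien and takes priority over every other lien.
The other liens, earliest effective date first: C (2024-07-12), E (2025-03-08), A (2026-02-19), B (2026-07-22).
The subordination applies — C was senior to B — so C and B swap.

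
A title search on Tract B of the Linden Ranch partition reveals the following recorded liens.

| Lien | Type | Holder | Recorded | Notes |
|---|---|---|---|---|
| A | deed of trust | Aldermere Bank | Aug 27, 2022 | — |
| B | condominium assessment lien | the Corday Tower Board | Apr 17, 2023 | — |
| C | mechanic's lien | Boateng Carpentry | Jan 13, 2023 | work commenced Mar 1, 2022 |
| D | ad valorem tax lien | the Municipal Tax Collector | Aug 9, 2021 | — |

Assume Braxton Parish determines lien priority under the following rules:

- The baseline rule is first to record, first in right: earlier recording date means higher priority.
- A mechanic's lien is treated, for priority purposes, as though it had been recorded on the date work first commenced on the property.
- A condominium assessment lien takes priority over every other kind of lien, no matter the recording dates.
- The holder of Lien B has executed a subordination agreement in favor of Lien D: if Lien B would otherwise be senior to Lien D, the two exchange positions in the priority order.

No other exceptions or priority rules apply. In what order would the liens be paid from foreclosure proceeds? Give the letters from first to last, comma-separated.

D, B, C, A

Effective dates: C's effective date is Mar 1, 2022, when work began.
B is a condominium assessment lien, so it outranks all other liens regardless of date.
Among the remaining liens, by effective date: D (Aug 9, 2021), C (Mar 1, 2022), A (Aug 27, 2022).
Because B would otherwise rank above D, the subordination swaps them.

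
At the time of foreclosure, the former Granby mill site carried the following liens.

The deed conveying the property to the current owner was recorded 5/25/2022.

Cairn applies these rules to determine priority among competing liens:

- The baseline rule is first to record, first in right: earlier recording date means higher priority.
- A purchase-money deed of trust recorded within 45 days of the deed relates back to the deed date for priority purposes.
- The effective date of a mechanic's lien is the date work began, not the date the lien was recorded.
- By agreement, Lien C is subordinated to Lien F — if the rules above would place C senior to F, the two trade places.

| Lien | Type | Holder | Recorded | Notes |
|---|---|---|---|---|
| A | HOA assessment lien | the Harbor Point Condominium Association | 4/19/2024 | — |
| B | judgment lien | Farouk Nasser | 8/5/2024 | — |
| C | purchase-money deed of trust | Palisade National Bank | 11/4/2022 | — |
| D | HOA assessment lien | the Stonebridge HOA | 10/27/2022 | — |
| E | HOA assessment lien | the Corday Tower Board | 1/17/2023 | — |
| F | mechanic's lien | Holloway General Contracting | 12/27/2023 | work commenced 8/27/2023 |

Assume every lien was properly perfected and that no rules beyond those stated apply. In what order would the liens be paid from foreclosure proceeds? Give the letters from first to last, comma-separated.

Effective dates after the stated exceptions: C missed the 45-day window (163 days after the deed), so its recording date stands; F relates back to 8/27/2023 (work commenced).
By effective date: D (10/27/2022), C (11/4/2022), E (1/17/2023), F (8/27/2023), A (4/19/2024), B (8/5/2024).
C is senior to F before the subordination, so the two trade places.

D, F, E, C, A, B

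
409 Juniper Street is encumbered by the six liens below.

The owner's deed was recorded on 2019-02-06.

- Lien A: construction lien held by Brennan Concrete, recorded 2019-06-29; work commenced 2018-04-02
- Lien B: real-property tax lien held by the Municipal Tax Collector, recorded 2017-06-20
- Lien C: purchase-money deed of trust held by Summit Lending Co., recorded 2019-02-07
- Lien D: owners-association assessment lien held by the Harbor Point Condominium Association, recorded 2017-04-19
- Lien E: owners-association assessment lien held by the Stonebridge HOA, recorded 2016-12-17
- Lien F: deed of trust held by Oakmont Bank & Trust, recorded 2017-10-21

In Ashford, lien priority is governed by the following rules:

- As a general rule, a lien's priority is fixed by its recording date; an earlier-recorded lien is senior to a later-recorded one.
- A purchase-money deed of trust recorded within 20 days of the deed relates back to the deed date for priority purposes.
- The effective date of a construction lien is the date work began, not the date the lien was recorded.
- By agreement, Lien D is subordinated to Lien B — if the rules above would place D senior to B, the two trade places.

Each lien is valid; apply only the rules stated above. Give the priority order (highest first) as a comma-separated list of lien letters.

E, B, D, F, A, C

Adjusting effective dates: A's effective date is 2018-04-02, when work began; C relates back to the deed date 2019-02-06.
Sorted by effective date: E (2016-12-17), D (2017-04-19), B (2017-06-20), F (2017-10-21), A (2018-04-02), C (2019-02-06).
The subordination applies — D was senior to B — so D and B swap.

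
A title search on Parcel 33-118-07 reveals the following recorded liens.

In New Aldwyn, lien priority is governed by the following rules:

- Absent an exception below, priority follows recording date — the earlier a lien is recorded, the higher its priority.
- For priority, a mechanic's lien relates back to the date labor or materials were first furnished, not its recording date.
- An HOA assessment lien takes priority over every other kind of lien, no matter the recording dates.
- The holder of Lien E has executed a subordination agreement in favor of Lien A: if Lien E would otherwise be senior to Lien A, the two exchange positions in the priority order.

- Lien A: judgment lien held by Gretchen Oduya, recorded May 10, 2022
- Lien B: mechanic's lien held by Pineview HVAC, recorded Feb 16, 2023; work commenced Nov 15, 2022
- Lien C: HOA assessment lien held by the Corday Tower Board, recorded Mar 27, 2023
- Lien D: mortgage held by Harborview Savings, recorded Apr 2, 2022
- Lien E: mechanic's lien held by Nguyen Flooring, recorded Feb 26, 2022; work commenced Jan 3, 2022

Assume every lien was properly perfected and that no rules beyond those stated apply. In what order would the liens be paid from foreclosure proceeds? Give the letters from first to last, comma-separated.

Adjusting effective dates: B relates back to Nov 15, 2022 (work commenced); E's effective date is Jan 3, 2022, when work began.
As an HOA assessment lien, C is senior to every other lien.
Ordering the rest by effective date: E (Jan 3, 2022), D (Apr 2, 2022), A (May 10, 2022), B (Nov 15, 2022).
Because E would otherwise rank above A, the subordination swaps them.

C, A, D, E, B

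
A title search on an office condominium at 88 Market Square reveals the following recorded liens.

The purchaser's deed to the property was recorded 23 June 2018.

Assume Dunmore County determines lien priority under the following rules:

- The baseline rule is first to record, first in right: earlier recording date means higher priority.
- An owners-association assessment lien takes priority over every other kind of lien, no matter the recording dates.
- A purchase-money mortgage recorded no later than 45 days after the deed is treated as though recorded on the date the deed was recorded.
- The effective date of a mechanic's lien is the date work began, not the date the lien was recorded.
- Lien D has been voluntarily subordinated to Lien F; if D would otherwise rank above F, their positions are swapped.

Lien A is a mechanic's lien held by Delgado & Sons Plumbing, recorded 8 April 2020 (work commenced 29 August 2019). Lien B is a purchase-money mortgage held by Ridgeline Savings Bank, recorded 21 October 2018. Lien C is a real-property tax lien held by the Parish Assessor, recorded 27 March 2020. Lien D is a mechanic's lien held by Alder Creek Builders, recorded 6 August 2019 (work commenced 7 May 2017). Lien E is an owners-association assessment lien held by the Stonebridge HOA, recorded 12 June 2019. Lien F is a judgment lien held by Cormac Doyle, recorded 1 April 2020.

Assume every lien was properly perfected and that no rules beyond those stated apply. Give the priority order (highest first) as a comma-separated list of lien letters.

E, F, B, A, C, D

Effective dates: A's effective date is 29 August 2019, when work began; B was recorded 120 days after the deed — beyond 45 days — so no relation-back applies; D's effective date is 7 May 2017, when work began.
E is an owners-association assessment lien and takes priority over every other lien.
The other liens, earliest effective date first: D (7 May 2017), B (21 October 2018), A (29 August 2019), C (27 March 2020), F (1 April 2020).
The subordination applies — D was senior to F — so D and F swap.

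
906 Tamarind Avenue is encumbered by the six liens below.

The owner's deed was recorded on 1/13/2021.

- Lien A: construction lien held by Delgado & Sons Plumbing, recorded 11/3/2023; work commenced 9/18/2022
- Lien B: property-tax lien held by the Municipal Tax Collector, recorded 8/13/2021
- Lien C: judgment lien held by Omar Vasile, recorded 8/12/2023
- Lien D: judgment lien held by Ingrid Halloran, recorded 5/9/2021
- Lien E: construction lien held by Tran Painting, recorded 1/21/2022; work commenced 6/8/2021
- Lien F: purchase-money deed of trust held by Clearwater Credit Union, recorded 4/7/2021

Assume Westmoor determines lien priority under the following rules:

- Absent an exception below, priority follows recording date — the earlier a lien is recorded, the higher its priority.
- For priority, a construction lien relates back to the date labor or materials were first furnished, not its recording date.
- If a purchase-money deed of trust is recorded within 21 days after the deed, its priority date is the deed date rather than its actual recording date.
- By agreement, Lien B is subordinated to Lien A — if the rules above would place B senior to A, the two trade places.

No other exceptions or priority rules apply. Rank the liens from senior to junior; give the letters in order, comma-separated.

Effective dates after the stated exceptions: A's effective date is 9/18/2022, when work began; E is treated as recorded 6/8/2021, the work-commencement date; F missed the 21-day window (84 days after the deed), so its recording date stands.
By effective date, earliest first: F (4/7/2021), D (5/9/2021), E (6/8/2021), B (8/13/2021), A (9/18/2022), C (8/12/2023).
B is senior to A before the subordination, so the two trade places.

F, D, E, A, B, C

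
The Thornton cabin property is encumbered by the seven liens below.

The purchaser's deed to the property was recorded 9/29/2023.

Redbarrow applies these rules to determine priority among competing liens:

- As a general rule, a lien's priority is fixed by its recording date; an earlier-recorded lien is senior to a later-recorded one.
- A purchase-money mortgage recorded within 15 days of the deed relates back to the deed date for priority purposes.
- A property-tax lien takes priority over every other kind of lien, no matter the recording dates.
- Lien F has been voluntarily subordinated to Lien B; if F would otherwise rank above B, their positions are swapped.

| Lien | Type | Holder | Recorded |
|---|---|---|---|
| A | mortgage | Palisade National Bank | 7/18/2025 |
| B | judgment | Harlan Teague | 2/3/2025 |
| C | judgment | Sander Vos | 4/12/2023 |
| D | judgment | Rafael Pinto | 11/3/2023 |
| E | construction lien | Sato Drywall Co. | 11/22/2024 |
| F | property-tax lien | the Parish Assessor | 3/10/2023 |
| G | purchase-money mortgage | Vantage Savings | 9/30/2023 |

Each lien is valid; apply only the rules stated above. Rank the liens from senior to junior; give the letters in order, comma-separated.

Effective dates: G's effective date is the deed date, 9/29/2023.
F, as a property-tax lien, has superpriority and ranks first.
Ordering the rest by effective date: C (4/12/2023), G (9/29/2023), D (11/3/2023), E (11/22/2024), B (2/3/2025), A (7/18/2025).
The subordination applies — F was senior to B — so F and B swap.

B, C, G, D, E, F, A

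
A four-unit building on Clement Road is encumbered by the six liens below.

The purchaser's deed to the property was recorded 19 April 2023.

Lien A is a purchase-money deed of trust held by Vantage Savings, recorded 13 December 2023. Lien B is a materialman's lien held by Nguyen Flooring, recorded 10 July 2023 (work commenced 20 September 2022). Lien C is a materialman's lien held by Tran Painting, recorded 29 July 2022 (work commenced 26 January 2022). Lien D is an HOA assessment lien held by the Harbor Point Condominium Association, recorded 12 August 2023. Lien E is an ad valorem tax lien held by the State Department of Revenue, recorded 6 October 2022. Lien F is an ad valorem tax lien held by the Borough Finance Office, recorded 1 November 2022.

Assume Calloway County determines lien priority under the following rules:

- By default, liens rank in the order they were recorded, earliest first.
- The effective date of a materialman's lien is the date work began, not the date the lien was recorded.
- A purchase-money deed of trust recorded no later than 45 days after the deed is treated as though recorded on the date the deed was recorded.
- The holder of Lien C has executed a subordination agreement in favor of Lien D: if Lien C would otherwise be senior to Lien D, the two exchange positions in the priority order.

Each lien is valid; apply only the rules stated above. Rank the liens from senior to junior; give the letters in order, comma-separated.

D, B, E, F, C, A

Adjusting effective dates: A missed the 45-day window (238 days after the deed), so its recording date stands; B relates back to 20 September 2022 (work commenced); C is treated as recorded 26 January 2022, the work-commencement date.
By effective date: C (26 January 2022), B (20 September 2022), E (6 October 2022), F (1 November 2022), D (12 August 2023), A (13 December 2023).
Because C would otherwise rank above D, the subordination swaps them.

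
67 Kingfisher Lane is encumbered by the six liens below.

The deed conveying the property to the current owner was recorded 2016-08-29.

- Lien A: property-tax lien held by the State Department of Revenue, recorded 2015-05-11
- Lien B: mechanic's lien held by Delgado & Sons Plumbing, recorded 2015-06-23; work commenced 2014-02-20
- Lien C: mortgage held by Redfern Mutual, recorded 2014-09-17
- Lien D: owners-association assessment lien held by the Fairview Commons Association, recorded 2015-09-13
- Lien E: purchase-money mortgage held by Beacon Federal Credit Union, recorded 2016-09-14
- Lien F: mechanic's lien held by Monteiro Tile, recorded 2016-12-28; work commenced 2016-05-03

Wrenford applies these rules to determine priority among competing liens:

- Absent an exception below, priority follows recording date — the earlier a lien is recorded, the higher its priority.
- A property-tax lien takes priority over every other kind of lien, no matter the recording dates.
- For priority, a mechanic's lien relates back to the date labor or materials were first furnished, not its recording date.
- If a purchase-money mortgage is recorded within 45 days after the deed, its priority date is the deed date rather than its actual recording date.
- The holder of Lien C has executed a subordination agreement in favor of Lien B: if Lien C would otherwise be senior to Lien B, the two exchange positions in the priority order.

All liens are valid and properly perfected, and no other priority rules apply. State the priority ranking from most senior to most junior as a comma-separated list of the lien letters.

A, B, C, D, F, E

Effective dates after the stated exceptions: B is treated as recorded 2014-02-20, the work-commencement date; E was recorded within the 45-day window, so its effective date is the deed date 2016-08-29; F's effective date is 2016-05-03, when work began.
A is a property-tax lien and takes priority over every other lien.
Remaining liens by effective date: B (2014-02-20), C (2014-09-17), D (2015-09-13), F (2016-05-03), E (2016-08-29).
C already ranks below B; the subordination has no effect.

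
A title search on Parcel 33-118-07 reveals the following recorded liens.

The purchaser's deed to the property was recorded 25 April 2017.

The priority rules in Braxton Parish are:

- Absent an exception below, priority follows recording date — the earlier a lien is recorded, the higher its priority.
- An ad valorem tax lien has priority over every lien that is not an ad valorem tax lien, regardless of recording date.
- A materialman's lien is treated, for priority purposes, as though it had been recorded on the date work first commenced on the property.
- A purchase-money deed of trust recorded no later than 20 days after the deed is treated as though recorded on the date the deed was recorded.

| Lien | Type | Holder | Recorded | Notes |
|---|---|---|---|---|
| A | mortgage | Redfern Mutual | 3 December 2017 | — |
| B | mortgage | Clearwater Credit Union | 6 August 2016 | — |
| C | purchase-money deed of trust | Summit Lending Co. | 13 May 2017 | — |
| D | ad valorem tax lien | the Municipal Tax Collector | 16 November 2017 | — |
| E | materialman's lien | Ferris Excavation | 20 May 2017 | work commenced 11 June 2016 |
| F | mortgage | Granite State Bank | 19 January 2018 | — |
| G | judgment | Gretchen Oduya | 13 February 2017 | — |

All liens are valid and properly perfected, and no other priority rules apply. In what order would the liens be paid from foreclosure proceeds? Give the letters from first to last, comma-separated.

D, E, B, G, C, A, F

First, effective dates: C's effective date is the deed date, 25 April 2017; E relates back to 11 June 2016 (work commenced).
D is an ad valorem tax lien and takes priority over every other lien.
Among the remaining liens, by effective date: E (11 June 2016), B (6 August 2016), G (13 February 2017), C (25 April 2017), A (3 December 2017), F (19 January 2018).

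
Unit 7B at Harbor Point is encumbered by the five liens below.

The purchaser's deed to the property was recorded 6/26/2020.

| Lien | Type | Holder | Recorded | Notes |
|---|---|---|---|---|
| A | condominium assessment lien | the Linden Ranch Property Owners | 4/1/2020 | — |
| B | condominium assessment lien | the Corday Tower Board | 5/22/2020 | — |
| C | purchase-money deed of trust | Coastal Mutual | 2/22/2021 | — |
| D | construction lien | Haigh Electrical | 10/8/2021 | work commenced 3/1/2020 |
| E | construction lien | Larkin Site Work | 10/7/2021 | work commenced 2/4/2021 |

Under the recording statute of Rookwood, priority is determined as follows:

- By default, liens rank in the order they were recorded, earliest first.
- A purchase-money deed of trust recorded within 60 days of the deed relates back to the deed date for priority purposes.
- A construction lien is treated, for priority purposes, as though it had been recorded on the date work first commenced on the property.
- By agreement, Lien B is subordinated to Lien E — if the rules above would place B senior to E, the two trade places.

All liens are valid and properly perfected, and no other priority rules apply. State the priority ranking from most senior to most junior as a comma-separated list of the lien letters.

Adjusting effective dates: C missed the 60-day window (241 days after the deed), so its recording date stands; D is treated as recorded 3/1/2020, the work-commencement date; E's effective date is 2/4/2021, when work began.
Sorted by effective date: D (3/1/2020), A (4/1/2020), B (5/22/2020), E (2/4/2021), C (2/22/2021).
The subordination applies — B was senior to E — so B and E swap.

D, A, E, B, C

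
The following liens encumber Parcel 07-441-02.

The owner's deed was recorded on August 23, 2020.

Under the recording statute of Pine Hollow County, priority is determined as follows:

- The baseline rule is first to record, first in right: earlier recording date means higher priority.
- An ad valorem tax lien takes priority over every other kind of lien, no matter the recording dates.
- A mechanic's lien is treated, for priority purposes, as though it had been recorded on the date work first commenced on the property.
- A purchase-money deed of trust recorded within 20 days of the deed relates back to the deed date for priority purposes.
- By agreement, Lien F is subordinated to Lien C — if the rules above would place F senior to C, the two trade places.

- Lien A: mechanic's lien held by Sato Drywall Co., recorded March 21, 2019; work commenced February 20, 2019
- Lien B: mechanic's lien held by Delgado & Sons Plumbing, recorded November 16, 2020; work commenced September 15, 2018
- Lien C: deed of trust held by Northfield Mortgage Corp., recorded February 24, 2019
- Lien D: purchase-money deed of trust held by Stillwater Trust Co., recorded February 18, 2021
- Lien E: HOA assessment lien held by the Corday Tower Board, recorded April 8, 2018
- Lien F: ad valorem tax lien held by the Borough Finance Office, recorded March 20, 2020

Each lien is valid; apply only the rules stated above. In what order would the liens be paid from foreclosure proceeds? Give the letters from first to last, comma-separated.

C, E, B, A, F, D

Adjusting effective dates: A relates back to February 20, 2019 (work commenced); B relates back to September 15, 2018 (work commenced); D was recorded 179 days after the deed, outside the 20-day window, so it keeps its recording date.
As an ad valorem tax lien, F is senior to every other lien.
Ordering the rest by effective date: E (April 8, 2018), B (September 15, 2018), A (February 20, 2019), C (February 24, 2019), D (February 18, 2021).
F would otherwise be senior to C, so under the subordination agreement F and C exchange positions.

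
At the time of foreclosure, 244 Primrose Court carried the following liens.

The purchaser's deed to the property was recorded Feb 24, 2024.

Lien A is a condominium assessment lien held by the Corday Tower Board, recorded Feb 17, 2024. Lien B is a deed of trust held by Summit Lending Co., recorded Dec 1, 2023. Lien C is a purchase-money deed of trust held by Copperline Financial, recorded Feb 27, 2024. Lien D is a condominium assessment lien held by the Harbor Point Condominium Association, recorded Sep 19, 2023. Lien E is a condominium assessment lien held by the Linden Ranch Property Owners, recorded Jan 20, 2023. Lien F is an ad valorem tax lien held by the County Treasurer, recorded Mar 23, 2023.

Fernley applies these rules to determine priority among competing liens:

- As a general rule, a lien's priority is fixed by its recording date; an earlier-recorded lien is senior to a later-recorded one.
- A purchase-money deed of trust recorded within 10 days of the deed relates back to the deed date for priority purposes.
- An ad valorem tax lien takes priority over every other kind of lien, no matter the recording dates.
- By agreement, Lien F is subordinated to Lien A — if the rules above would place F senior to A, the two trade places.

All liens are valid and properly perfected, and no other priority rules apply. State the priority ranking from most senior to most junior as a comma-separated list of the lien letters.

Effective dates: C relates back to the deed date Feb 24, 2024.
F, as an ad valorem tax lien, has superpriority and ranks first.
Ordering the rest by effective date: E (Jan 20, 2023), D (Sep 19, 2023), B (Dec 1, 2023), A (Feb 17, 2024), C (Feb 24, 2024).
Because F would otherwise rank above A, the subordination swaps them.

A, E, D, B, F, C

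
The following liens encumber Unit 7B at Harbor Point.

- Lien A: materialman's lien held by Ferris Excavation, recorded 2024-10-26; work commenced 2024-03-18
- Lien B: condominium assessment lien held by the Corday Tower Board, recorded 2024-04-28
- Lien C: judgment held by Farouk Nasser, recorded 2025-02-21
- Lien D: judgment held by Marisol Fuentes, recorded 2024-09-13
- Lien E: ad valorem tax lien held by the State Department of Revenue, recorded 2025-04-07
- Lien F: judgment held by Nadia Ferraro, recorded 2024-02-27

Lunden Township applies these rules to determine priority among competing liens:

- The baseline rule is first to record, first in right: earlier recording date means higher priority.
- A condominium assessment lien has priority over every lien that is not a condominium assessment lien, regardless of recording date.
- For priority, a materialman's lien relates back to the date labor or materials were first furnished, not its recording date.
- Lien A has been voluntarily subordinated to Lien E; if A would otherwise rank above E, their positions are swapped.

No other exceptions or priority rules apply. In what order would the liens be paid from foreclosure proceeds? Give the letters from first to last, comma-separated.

B, F, E, D, C, A

Adjusting effective dates: A is treated as recorded 2024-03-18, the work-commencement date.
B is a condominium assessment lien and takes priority over every other lien.
Remaining liens by effective date: F (2024-02-27), A (2024-03-18), D (2024-09-13), C (2025-02-21), E (2025-04-07).
The subordination applies — A was senior to E — so A and E swap.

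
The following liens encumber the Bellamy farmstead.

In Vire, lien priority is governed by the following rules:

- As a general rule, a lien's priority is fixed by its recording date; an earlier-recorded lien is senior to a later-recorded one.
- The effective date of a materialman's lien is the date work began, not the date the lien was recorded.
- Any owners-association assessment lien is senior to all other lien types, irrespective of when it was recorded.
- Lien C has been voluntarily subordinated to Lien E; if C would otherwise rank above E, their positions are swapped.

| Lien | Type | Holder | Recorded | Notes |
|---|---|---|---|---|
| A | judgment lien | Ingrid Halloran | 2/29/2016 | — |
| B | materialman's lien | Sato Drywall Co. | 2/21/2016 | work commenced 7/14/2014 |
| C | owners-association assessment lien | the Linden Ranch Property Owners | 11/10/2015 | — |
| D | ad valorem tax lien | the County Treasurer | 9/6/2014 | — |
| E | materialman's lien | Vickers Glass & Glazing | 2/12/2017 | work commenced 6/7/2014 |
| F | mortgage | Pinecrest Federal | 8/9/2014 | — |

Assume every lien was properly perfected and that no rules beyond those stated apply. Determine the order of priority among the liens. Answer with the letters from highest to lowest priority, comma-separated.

Effective dates: B's effective date is 7/14/2014, when work began; E relates back to 6/7/2014 (work commenced).
C, as an owners-association assessment lien, has superpriority and ranks first.
Ordering the rest by effective date: E (6/7/2014), B (7/14/2014), F (8/9/2014), D (9/6/2014), A (2/29/2016).
C is senior to E before the subordination, so the two trade places.

E, C, B, F, D, A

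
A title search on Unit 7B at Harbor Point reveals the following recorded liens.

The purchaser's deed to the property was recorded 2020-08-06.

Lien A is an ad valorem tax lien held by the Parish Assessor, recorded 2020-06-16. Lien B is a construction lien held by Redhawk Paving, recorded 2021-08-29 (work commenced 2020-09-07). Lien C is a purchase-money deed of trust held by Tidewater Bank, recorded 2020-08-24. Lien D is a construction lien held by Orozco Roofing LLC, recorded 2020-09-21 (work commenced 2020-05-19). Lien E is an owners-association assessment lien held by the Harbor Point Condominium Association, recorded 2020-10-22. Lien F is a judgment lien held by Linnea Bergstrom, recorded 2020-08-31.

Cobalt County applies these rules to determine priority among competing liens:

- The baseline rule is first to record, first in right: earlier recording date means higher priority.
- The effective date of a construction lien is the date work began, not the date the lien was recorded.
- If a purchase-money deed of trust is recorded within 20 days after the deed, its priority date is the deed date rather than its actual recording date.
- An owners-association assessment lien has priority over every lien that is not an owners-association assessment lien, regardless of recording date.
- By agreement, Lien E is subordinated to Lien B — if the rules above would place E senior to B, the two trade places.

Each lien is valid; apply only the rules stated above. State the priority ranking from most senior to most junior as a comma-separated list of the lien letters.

Effective dates after the stated exceptions: B relates back to 2020-09-07 (work commenced); C's effective date is the deed date, 2020-08-06; D relates back to 2020-05-19 (work commenced).
E is an owners-association assessment lien, so it outranks all other liens regardless of date.
Remaining liens by effective date: D (2020-05-19), A (2020-06-16), C (2020-08-06), F (2020-08-31), B (2020-09-07).
E would otherwise be senior to B, so under the subordination agreement E and B exchange positions.

B, D, A, C, F, E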